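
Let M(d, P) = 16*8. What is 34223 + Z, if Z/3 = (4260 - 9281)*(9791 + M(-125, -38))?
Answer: -149375674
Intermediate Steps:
M(d, P) = 128
Z = -149409897 (Z = 3*((4260 - 9281)*(9791 + 128)) = 3*(-5021*9919) = 3*(-49803299) = -149409897)
34223 + Z = 34223 - 149409897 = -149375674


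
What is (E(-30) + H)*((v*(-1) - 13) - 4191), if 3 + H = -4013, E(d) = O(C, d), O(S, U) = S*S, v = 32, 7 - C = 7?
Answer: 17011776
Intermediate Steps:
C = 0 (C = 7 - 1*7 = 7 - 7 = 0)
O(S, U) = S²
E(d) = 0 (E(d) = 0² = 0)
H = -4016 (H = -3 - 4013 = -4016)
(E(-30) + H)*((v*(-1) - 13) - 4191) = (0 - 4016)*((32*(-1) - 13) - 4191) = -4016*((-32 - 13) - 4191) = -4016*(-45 - 4191) = -4016*(-4236) = 17011776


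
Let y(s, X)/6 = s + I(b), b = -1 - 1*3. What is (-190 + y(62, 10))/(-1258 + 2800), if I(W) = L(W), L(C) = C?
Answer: 79/771 ≈ 0.10246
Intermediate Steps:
b = -4 (b = -1 - 3 = -4)
I(W) = W
y(s, X) = -24 + 6*s (y(s, X) = 6*(s - 4) = 6*(-4 + s) = -24 + 6*s)
(-190 + y(62, 10))/(-1258 + 2800) = (-190 + (-24 + 6*62))/(-1258 + 2800) = (-190 + (-24 + 372))/1542 = (-190 + 348)*(1/1542) = 158*(1/1542) = 79/771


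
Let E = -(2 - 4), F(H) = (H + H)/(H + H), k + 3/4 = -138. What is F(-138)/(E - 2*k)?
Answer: 2/559 ≈ 0.0035778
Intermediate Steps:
k = -555/4 (k = -¾ - 138 = -555/4 ≈ -138.75)
F(H) = 1 (F(H) = (2*H)/((2*H)) = (2*H)*(1/(2*H)) = 1)
E = 2 (E = -1*(-2) = 2)
F(-138)/(E - 2*k) = 1/(2 - 2*(-555/4)) = 1/(2 + 555/2) = 1/(559/2) = 1*(2/559) = 2/559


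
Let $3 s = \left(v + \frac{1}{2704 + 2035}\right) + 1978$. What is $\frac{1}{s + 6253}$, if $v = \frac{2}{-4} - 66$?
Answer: $\frac{28434}{195915001} \approx 0.00014513$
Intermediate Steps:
$v = - \frac{133}{2}$ ($v = 2 \left(- \frac{1}{4}\right) - 66 = - \frac{1}{2} - 66 = - \frac{133}{2} \approx -66.5$)
$s = \frac{18117199}{28434}$ ($s = \frac{\left(- \frac{133}{2} + \frac{1}{2704 + 2035}\right) + 1978}{3} = \frac{\left(- \frac{133}{2} + \frac{1}{4739}\right) + 1978}{3} = \frac{- \frac{630285}{9478} + 1978}{3} = \frac{1}{3} \cdot \frac{18117199}{9478} = \frac{18117199}{28434} \approx 637.17$)
$\frac{1}{s + 6253} = \frac{1}{\frac{18117199}{28434} + 6253} = \frac{1}{\frac{195915001}{28434}} = \frac{28434}{195915001}$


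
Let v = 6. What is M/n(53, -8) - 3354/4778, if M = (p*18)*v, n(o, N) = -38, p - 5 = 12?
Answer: -2224965/45391 ≈ -49.018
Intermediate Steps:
p = 17 (p = 5 + 12 = 17)
M = 1836 (M = (17*18)*6 = 306*6 = 1836)
M/n(53, -8) - 3354/4778 = 1836/(-38) - 3354/4778 = 1836*(-1/38) - 3354*1/4778 = -918/19 - 1677/2389 = -2224965/45391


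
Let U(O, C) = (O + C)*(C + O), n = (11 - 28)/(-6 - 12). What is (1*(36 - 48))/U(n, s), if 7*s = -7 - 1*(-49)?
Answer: -3888/15625 ≈ -0.24883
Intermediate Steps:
n = 17/18 (n = -17/(-18) = -17*(-1/18) = 17/18 ≈ 0.94444)
s = 6 (s = (-7 - 1*(-49))/7 = (-7 + 49)/7 = (⅐)*42 = 6)
U(O, C) = (C + O)² (U(O, C) = (C + O)*(C + O) = (C + O)²)
(1*(36 - 48))/U(n, s) = (1*(36 - 48))/((6 + 17/18)²) = (1*(-12))/((125/18)²) = -12/15625/324 = -12*324/15625 = -3888/15625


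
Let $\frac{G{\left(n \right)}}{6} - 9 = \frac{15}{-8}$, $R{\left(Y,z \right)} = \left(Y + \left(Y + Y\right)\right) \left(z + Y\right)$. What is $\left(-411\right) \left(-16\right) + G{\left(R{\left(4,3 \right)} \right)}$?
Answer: $\frac{26475}{4} \approx 6618.8$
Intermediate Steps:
$R{\left(Y,z \right)} = 3 Y \left(Y + z\right)$ ($R{\left(Y,z \right)} = \left(Y + 2 Y\right) \left(Y + z\right) = 3 Y \left(Y + z\right)$)
$G{\left(n \right)} = \frac{171}{4}$ ($G{\left(n \right)} = 54 + 6 \frac{15}{-8} = 54 + 6 \cdot 15 \left(- \frac{1}{8}\right) = 54 + 6 \left(- \frac{15}{8}\right) = 54 - \frac{45}{4} = \frac{171}{4}$)
$\left(-411\right) \left(-16\right) + G{\left(R{\left(4,3 \right)} \right)} = \left(-411\right) \left(-16\right) + \frac{171}{4} = 6576 + \frac{171}{4} = \frac{26475}{4}$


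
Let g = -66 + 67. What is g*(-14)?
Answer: -14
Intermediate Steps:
g = 1
g*(-14) = 1*(-14) = -14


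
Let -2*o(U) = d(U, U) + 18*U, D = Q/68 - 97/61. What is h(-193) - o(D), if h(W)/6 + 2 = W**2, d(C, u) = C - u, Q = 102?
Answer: 27264705/122 ≈ 2.2348e+5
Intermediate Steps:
h(W) = -12 + 6*W**2
D = -11/122 (D = 102/68 - 97/61 = 102*(1/68) - 97*1/61 = 3/2 - 97/61 = -11/122 ≈ -0.090164)
o(U) = -9*U (o(U) = -((U - U) + 18*U)/2 = -(0 + 18*U)/2 = -9*U)
h(-193) - o(D) = (-12 + 6*(-193)**2) - (-9)*(-11)/122 = (-12 + 6*37249) - 1*99/122 = (-12 + 223494) - 99/122 = 223482 - 99/122 = 27264705/122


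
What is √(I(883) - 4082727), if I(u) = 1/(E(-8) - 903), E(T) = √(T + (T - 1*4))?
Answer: √(-4082727 + 1/(-903 + 2*I*√5)) ≈ 0.e-9 - 2020.6*I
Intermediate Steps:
E(T) = √(-4 + 2*T) (E(T) = √(T + (T - 4)) = √(T + (-4 + T)) = √(-4 + 2*T))
I(u) = 1/(-903 + 2*I*√5) (I(u) = 1/(√(-4 + 2*(-8)) - 903) = 1/(√(-4 - 16) - 903) = 1/(√(-20) - 903) = 1/(2*I*√5 - 903) = 1/(-903 + 2*I*√5))
√(I(883) - 4082727) = √((-903/815429 - 2*I*√5/815429) - 4082727) = √(-3329173995786/815429 - 2*I*√5/815429)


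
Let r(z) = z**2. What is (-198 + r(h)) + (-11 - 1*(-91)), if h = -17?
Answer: 171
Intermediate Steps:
(-198 + r(h)) + (-11 - 1*(-91)) = (-198 + (-17)**2) + (-11 - 1*(-91)) = (-198 + 289) + (-11 + 91) = 91 + 80 = 171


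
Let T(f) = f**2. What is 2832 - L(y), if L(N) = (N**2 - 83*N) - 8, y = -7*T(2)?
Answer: -268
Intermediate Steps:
y = -28 (y = -7*2**2 = -7*4 = -28)
L(N) = -8 + N**2 - 83*N
2832 - L(y) = 2832 - (-8 + (-28)**2 - 83*(-28)) = 2832 - (-8 + 784 + 2324) = 2832 - 1*3100 = 2832 - 3100 = -268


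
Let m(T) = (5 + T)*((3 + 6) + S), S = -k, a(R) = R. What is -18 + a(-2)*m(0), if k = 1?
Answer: -98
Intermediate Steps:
S = -1 (S = -1*1 = -1)
m(T) = 40 + 8*T (m(T) = (5 + T)*((3 + 6) - 1) = (5 + T)*(9 - 1) = (5 + T)*8 = 40 + 8*T)
-18 + a(-2)*m(0) = -18 - 2*(40 + 8*0) = -18 - 2*(40 + 0) = -18 - 2*40 = -18 - 80 = -98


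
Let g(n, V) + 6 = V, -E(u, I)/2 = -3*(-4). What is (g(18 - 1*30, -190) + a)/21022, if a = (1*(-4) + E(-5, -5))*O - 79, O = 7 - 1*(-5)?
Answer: -611/21022 ≈ -0.029065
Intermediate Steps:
E(u, I) = -24 (E(u, I) = -(-6)*(-4) = -2*12 = -24)
g(n, V) = -6 + V
O = 12 (O = 7 + 5 = 12)
a = -415 (a = (1*(-4) - 24)*12 - 79 = (-4 - 24)*12 - 79 = -28*12 - 79 = -336 - 79 = -415)
(g(18 - 1*30, -190) + a)/21022 = ((-6 - 190) - 415)/21022 = (-196 - 415)*(1/21022) = -611*1/21022 = -611/21022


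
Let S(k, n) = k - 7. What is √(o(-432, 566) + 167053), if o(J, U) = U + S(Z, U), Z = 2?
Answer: √167614 ≈ 409.41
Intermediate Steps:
S(k, n) = -7 + k
o(J, U) = -5 + U (o(J, U) = U + (-7 + 2) = U - 5 = -5 + U)
√(o(-432, 566) + 167053) = √((-5 + 566) + 167053) = √(561 + 167053) = √167614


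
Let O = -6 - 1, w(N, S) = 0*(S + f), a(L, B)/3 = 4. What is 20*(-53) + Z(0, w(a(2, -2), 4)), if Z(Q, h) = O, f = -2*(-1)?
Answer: -1067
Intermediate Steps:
a(L, B) = 12 (a(L, B) = 3*4 = 12)
f = 2
w(N, S) = 0 (w(N, S) = 0*(S + 2) = 0*(2 + S) = 0)
O = -7
Z(Q, h) = -7
20*(-53) + Z(0, w(a(2, -2), 4)) = 20*(-53) - 7 = -1060 - 7 = -1067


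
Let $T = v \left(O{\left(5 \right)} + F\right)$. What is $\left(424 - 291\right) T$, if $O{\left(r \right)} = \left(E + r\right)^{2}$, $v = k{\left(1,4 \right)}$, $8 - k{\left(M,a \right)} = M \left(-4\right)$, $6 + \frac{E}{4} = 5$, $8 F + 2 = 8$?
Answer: $2793$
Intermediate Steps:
$F = \frac{3}{4}$ ($F = - \frac{1}{4} + \frac{1}{8} \cdot 8 = - \frac{1}{4} + 1 = \frac{3}{4} \approx 0.75$)
$E = -4$ ($E = -24 + 4 \cdot 5 = -24 + 20 = -4$)
$k{\left(M,a \right)} = 8 + 4 M$ ($k{\left(M,a \right)} = 8 - M \left(-4\right) = 8 - - 4 M = 8 + 4 M$)
$v = 12$ ($v = 8 + 4 \cdot 1 = 8 + 4 = 12$)
$O{\left(r \right)} = \left(-4 + r\right)^{2}$
$T = 21$ ($T = 12 \left(\left(-4 + 5\right)^{2} + \frac{3}{4}\right) = 12 \left(1^{2} + \frac{3}{4}\right) = 12 \left(1 + \frac{3}{4}\right) = 12 \cdot \frac{7}{4} = 21$)
$\left(424 - 291\right) T = \left(424 - 291\right) 21 = 133 \cdot 21 = 2793$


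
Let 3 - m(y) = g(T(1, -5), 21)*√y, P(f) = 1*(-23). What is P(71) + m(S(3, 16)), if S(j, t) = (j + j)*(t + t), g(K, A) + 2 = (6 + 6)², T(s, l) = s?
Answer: -20 - 1136*√3 ≈ -1987.6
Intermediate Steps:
P(f) = -23
g(K, A) = 142 (g(K, A) = -2 + (6 + 6)² = -2 + 12² = -2 + 144 = 142)
S(j, t) = 4*j*t (S(j, t) = (2*j)*(2*t) = 4*j*t)
m(y) = 3 - 142*√y
P(71) + m(S(3, 16)) = -23 + (3 - 142*8*√3) = -23 + (3 - 1136*√3) = -20 - 1136*√3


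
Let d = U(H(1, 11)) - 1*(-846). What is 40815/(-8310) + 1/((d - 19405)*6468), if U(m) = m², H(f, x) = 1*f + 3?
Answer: -163173096979/33222306348 ≈ -4.9116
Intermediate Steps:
H(f, x) = 3 + f (H(f, x) = f + 3 = 3 + f)
d = 862 (d = (3 + 1)² - 1*(-846) = 4² + 846 = 16 + 846 = 862)
40815/(-8310) + 1/((d - 19405)*6468) = 40815/(-8310) + 1/((862 - 19405)*6468) = 40815*(-1/8310) + (1/6468)/(-18543) = -2721/554 - 1/18543*1/6468 = -2721/554 - 1/119936124 = -163173096979/33222306348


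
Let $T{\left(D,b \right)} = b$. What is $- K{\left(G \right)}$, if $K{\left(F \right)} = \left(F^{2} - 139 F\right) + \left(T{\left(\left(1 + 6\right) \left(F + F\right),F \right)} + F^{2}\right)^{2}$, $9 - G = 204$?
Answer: $-1431174030$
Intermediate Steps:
$G = -195$ ($G = 9 - 204 = -195$)
$K{\left(F \right)} = F^{2} + \left(F + F^{2}\right)^{2} - 139 F$ ($K{\left(F \right)} = \left(F^{2} - 139 F\right) + \left(F + F^{2}\right)^{2} = F^{2} + \left(F + F^{2}\right)^{2} - 139 F$)
$- K{\left(G \right)} = - \left(-195\right) \left(-139 - 195 - 195 \left(1 - 195\right)^{2}\right) = - \left(-195\right) \left(-139 - 195 - 195 \left(-194\right)^{2}\right) = - \left(-195\right) \left(-139 - 195 - 7339020\right) = - \left(-195\right) \left(-7339354\right) = \left(-1\right) 1431174030 = -1431174030$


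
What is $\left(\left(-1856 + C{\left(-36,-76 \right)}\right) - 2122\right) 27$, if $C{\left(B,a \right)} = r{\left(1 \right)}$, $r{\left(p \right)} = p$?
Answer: $-107379$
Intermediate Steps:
$C{\left(B,a \right)} = 1$
$\left(\left(-1856 + C{\left(-36,-76 \right)}\right) - 2122\right) 27 = \left(\left(-1856 + 1\right) - 2122\right) 27 = \left(-1855 - 2122\right) 27 = \left(-3977\right) 27 = -107379$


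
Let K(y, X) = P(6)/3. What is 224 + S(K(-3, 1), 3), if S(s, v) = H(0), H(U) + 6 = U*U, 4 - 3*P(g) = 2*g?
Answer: 218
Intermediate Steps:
P(g) = 4/3 - 2*g/3
K(y, X) = -8/9 (K(y, X) = (4/3 - ⅔*6)/3 = (4/3 - 4)*(⅓) = -8/3*⅓ = -8/9)
H(U) = -6 + U² (H(U) = -6 + U*U = -6 + U²)
S(s, v) = -6 (S(s, v) = -6 + 0² = -6 + 0 = -6)
224 + S(K(-3, 1), 3) = 224 - 6 = 218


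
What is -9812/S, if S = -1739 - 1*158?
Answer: 9812/1897 ≈ 5.1724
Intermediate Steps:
S = -1897 (S = -1739 - 158 = -1897)
-9812/S = -9812/(-1897) = -9812*(-1/1897) = 9812/1897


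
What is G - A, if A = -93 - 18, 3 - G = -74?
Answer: 188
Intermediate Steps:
G = 77 (G = 3 - 1*(-74) = 3 + 74 = 77)
A = -111
G - A = 77 - 1*(-111) = 77 + 111 = 188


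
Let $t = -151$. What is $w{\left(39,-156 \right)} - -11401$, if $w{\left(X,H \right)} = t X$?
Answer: $5512$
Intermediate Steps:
$w{\left(X,H \right)} = - 151 X$
$w{\left(39,-156 \right)} - -11401 = \left(-151\right) 39 - -11401 = -5889 + 11401 = 5512$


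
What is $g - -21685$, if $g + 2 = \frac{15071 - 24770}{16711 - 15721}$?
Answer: $\frac{7152157}{330} \approx 21673.0$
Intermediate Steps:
$g = - \frac{3893}{330}$ ($g = -2 + \frac{15071 - 24770}{16711 - 15721} = -2 - \frac{9699}{990} = -2 - \frac{3233}{330} = - \frac{3893}{330} \approx -11.797$)
$g - -21685 = - \frac{3893}{330} - -21685 = - \frac{3893}{330} + 21685 = \frac{7152157}{330}$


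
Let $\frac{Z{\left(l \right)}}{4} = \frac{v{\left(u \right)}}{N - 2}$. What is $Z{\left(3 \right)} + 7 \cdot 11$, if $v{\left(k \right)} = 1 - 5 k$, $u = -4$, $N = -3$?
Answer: $\frac{301}{5} \approx 60.2$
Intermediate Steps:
$Z{\left(l \right)} = - \frac{84}{5}$ ($Z{\left(l \right)} = 4 \frac{1 - -20}{-3 - 2} = 4 \frac{1 + 20}{-5} = 4 \cdot 21 \left(- \frac{1}{5}\right) = 4 \left(- \frac{21}{5}\right) = - \frac{84}{5}$)
$Z{\left(3 \right)} + 7 \cdot 11 = - \frac{84}{5} + 7 \cdot 11 = - \frac{84}{5} + 77 = \frac{301}{5}$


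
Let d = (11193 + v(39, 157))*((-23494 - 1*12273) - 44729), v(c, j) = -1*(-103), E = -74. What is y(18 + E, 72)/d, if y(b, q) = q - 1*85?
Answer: 1/69944832 ≈ 1.4297e-8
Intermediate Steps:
v(c, j) = 103
d = -909282816 (d = (11193 + 103)*((-23494 - 1*12273) - 44729) = 11296*((-23494 - 12273) - 44729) = 11296*(-35767 - 44729) = 11296*(-80496) = -909282816)
y(b, q) = -85 + q (y(b, q) = q - 85 = -85 + q)
y(18 + E, 72)/d = (-85 + 72)/(-909282816) = -13*(-1/909282816) = 1/69944832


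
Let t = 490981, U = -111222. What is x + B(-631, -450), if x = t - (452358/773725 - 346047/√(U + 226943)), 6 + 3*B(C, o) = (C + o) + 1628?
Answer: 1140070050826/2321175 + 346047*√115721/115721 ≈ 4.9218e+5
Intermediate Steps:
B(C, o) = 1622/3 + C/3 + o/3 (B(C, o) = -2 + ((C + o) + 1628)/3 = -2 + (1628 + C + o)/3 = -2 + (1628/3 + C/3 + o/3) = 1622/3 + C/3 + o/3)
x = 379883821867/773725 + 346047*√115721/115721 (x = 490981 - (452358/773725 - 346047/√(-111222 + 226943)) = 490981 - (452358*(1/773725) - 346047*√115721/115721) = 490981 - (452358/773725 - 346047*√115721/115721) = 490981 + (-452358/773725 + 346047*√115721/115721) = 379883821867/773725 + 346047*√115721/115721 ≈ 4.9200e+5)
x + B(-631, -450) = (379883821867/773725 + 346047*√115721/115721) + (1622/3 + (⅓)*(-631) + (⅓)*(-450)) = (379883821867/773725 + 346047*√115721/115721) + (1622/3 - 631/3 - 150) = (379883821867/773725 + 346047*√115721/115721) + 541/3 = 1140070050826/2321175 + 346047*√115721/115721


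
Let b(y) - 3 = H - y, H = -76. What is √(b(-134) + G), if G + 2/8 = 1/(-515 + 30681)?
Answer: √55281774193/30166 ≈ 7.7942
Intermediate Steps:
G = -15081/60332 (G = -¼ + 1/(-515 + 30681) = -¼ + 1/30166 = -15081/60332 ≈ -0.24997)
b(y) = -73 - y (b(y) = 3 + (-76 - y) = -73 - y)
√(b(-134) + G) = √((-73 - 1*(-134)) - 15081/60332) = √((-73 + 134) - 15081/60332) = √(61 - 15081/60332) = √(3665171/60332) = √55281774193/30166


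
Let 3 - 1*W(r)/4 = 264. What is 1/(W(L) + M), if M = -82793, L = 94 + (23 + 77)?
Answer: -1/83837 ≈ -1.1928e-5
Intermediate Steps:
L = 194 (L = 94 + 100 = 194)
W(r) = -1044 (W(r) = 12 - 4*264 = 12 - 1056 = -1044)
1/(W(L) + M) = 1/(-1044 - 82793) = 1/(-83837) = -1/83837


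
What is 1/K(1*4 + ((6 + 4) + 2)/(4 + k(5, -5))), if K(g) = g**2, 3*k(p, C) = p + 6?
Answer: 529/16384 ≈ 0.032288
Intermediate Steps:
k(p, C) = 2 + p/3 (k(p, C) = (p + 6)/3 = (6 + p)/3 = 2 + p/3)
1/K(1*4 + ((6 + 4) + 2)/(4 + k(5, -5))) = 1/((1*4 + ((6 + 4) + 2)/(4 + (2 + (1/3)*5)))**2) = 1/((4 + (10 + 2)/(4 + (2 + 5/3)))**2) = 1/((4 + 12/(4 + 11/3))**2) = 1/((4 + 12/(23/3))**2) = 1/((4 + 12*(3/23))**2) = 1/((4 + 36/23)**2) = 1/((128/23)**2) = 1/(16384/529) = 529/16384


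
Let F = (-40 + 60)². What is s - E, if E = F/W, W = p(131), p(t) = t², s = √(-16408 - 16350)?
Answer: -400/17161 + I*√32758 ≈ -0.023309 + 180.99*I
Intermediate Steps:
s = I*√32758 (s = √(-32758) = I*√32758 ≈ 180.99*I)
W = 17161 (W = 131² = 17161)
F = 400 (F = 20² = 400)
E = 400/17161 ≈ 0.023309
s - E = I*√32758 - 1*400/17161 = I*√32758 - 400/17161 = -400/17161 + I*√32758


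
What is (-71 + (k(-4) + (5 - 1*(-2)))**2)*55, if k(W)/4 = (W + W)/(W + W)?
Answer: 2750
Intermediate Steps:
k(W) = 4 (k(W) = 4*((W + W)/(W + W)) = 4*((2*W)/((2*W))) = 4*((2*W)*(1/(2*W))) = 4*1 = 4)
(-71 + (k(-4) + (5 - 1*(-2)))**2)*55 = (-71 + (4 + (5 - 1*(-2)))**2)*55 = (-71 + (4 + (5 + 2))**2)*55 = (-71 + (4 + 7)**2)*55 = (-71 + 11**2)*55 = (-71 + 121)*55 = 50*55 = 2750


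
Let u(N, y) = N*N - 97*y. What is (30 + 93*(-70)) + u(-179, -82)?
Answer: 33515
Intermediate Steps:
u(N, y) = N² - 97*y
(30 + 93*(-70)) + u(-179, -82) = (30 + 93*(-70)) + ((-179)² - 97*(-82)) = (30 - 6510) + (32041 + 7954) = -6480 + 39995 = 33515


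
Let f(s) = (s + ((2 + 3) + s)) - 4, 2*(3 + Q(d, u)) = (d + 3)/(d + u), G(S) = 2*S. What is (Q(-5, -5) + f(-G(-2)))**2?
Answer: 3721/100 ≈ 37.210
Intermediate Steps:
Q(d, u) = -3 + (3 + d)/(2*(d + u)) (Q(d, u) = -3 + ((d + 3)/(d + u))/2 = -3 + ((3 + d)/(d + u))/2 = -3 + (3 + d)/(2*(d + u)))
f(s) = 1 + 2*s (f(s) = (s + (5 + s)) - 4 = (5 + 2*s) - 4 = 1 + 2*s)
(Q(-5, -5) + f(-G(-2)))**2 = ((3 - 6*(-5) - 5*(-5))/(2*(-5 - 5)) + (1 + 2*(-2*(-2))))**2 = ((1/2)*(3 + 30 + 25)/(-10) + (1 + 2*(-1*(-4))))**2 = ((1/2)*(-1/10)*58 + (1 + 2*4))**2 = (-29/10 + (1 + 8))**2 = (-29/10 + 9)**2 = (61/10)**2 = 3721/100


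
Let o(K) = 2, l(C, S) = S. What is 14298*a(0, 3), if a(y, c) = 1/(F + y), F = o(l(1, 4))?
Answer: 7149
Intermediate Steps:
F = 2
a(y, c) = 1/(2 + y)
14298*a(0, 3) = 14298/(2 + 0) = 14298/2 = 14298*(1/2) = 7149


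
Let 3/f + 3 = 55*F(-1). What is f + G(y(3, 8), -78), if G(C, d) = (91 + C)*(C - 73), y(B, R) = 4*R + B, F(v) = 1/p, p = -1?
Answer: -277707/58 ≈ -4788.1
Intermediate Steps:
F(v) = -1 (F(v) = 1/(-1) = -1)
y(B, R) = B + 4*R
G(C, d) = (-73 + C)*(91 + C) (G(C, d) = (91 + C)*(-73 + C) = (-73 + C)*(91 + C))
f = -3/58 (f = 3/(-3 + 55*(-1)) = 3/(-3 - 55) = 3/(-58) = 3*(-1/58) = -3/58 ≈ -0.051724)
f + G(y(3, 8), -78) = -3/58 + (-6643 + (3 + 4*8)² + 18*(3 + 4*8)) = -3/58 + (-6643 + (3 + 32)² + 18*(3 + 32)) = -3/58 + (-6643 + 35² + 18*35) = -3/58 + (-6643 + 1225 + 630) = -3/58 - 4788 = -277707/58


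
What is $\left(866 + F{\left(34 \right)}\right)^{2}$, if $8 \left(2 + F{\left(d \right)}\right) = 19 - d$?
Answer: $\frac{47568609}{64} \approx 7.4326 \cdot 10^{5}$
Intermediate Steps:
$F{\left(d \right)} = \frac{3}{8} - \frac{d}{8}$ ($F{\left(d \right)} = -2 + \frac{19 - d}{8} = -2 - \left(- \frac{19}{8} + \frac{d}{8}\right) = \frac{3}{8} - \frac{d}{8}$)
$\left(866 + F{\left(34 \right)}\right)^{2} = \left(866 + \left(\frac{3}{8} - \frac{17}{4}\right)\right)^{2} = \left(866 - \frac{31}{8}\right)^{2} = \left(\frac{6897}{8}\right)^{2} = \frac{47568609}{64}$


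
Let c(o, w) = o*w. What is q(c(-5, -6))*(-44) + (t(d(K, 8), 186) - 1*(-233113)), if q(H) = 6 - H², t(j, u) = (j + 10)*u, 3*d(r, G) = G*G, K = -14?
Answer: 278277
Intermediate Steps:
d(r, G) = G²/3 (d(r, G) = (G*G)/3 = G²/3)
t(j, u) = u*(10 + j) (t(j, u) = (10 + j)*u = u*(10 + j))
q(c(-5, -6))*(-44) + (t(d(K, 8), 186) - 1*(-233113)) = (6 - (-5*(-6))²)*(-44) + (186*(10 + (⅓)*8²) - 1*(-233113)) = (6 - 1*30²)*(-44) + (186*(10 + (⅓)*64) + 233113) = (6 - 1*900)*(-44) + (186*(10 + 64/3) + 233113) = (6 - 900)*(-44) + (186*(94/3) + 233113) = -894*(-44) + (5828 + 233113) = 39336 + 238941 = 278277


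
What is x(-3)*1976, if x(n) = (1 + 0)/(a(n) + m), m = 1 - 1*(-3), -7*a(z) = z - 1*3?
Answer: 6916/17 ≈ 406.82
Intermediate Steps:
a(z) = 3/7 - z/7 (a(z) = -(z - 1*3)/7 = -(z - 3)/7 = -(-3 + z)/7 = 3/7 - z/7)
m = 4 (m = 1 + 3 = 4)
x(n) = 1/(31/7 - n/7) (x(n) = (1 + 0)/((3/7 - n/7) + 4) = 1/(31/7 - n/7))
x(-3)*1976 = -7/(-31 - 3)*1976 = -7/(-34)*1976 = -7*(-1/34)*1976 = (7/34)*1976 = 6916/17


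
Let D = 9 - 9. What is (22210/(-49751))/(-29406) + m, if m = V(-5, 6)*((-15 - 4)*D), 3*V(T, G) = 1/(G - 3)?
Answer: 11105/731488953 ≈ 1.5181e-5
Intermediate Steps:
D = 0
V(T, G) = 1/(3*(-3 + G)) (V(T, G) = 1/(3*(G - 3)) = 1/(3*(-3 + G)))
m = 0 (m = (1/(3*(-3 + 6)))*((-15 - 4)*0) = ((1/3)/3)*(-19*0) = ((1/3)*(1/3))*0 = (1/9)*0 = 0)
(22210/(-49751))/(-29406) + m = (22210/(-49751))/(-29406) + 0 = (22210*(-1/49751))*(-1/29406) + 0 = -22210/49751*(-1/29406) + 0 = 11105/731488953 + 0 = 11105/731488953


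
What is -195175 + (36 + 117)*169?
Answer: -169318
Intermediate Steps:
-195175 + (36 + 117)*169 = -195175 + 153*169 = -195175 + 25857 = -169318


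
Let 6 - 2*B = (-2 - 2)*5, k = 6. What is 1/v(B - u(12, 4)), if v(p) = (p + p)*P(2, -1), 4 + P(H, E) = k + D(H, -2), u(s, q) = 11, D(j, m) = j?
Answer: 1/16 ≈ 0.062500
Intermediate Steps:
P(H, E) = 2 + H (P(H, E) = -4 + (6 + H) = 2 + H)
B = 13 (B = 3 - (-2 - 2)*5/2 = 3 - (-2)*5 = 3 - ½*(-20) = 3 + 10 = 13)
v(p) = 8*p (v(p) = (p + p)*(2 + 2) = (2*p)*4 = 8*p)
1/v(B - u(12, 4)) = 1/(8*(13 - 1*11)) = 1/(8*(13 - 11)) = 1/(8*2) = 1/16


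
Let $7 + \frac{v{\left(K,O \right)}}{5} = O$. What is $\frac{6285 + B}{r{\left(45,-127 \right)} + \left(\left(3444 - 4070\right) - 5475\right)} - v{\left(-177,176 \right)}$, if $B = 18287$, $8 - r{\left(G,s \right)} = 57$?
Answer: $- \frac{2610661}{3075} \approx -849.0$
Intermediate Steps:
$r{\left(G,s \right)} = -49$ ($r{\left(G,s \right)} = 8 - 57 = -49$)
$v{\left(K,O \right)} = -35 + 5 O$
$\frac{6285 + B}{r{\left(45,-127 \right)} + \left(\left(3444 - 4070\right) - 5475\right)} - v{\left(-177,176 \right)} = \frac{6285 + 18287}{-49 + \left(\left(3444 - 4070\right) - 5475\right)} - \left(-35 + 5 \cdot 176\right) = \frac{24572}{-49 - 6101} - \left(-35 + 880\right) = \frac{24572}{-49 - 6101} - 845 = \frac{24572}{-6150} - 845 = 24572 \left(- \frac{1}{6150}\right) - 845 = - \frac{12286}{3075} - 845 = - \frac{2610661}{3075}$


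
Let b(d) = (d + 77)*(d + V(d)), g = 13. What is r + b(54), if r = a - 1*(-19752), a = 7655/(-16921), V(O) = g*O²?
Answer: 84482721199/16921 ≈ 4.9928e+6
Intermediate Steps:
V(O) = 13*O²
b(d) = (77 + d)*(d + 13*d²) (b(d) = (d + 77)*(d + 13*d²) = (77 + d)*(d + 13*d²))
a = -7655/16921 (a = 7655*(-1/16921) = -7655/16921 ≈ -0.45240)
r = 334215937/16921 (r = -7655/16921 - 1*(-19752) = -7655/16921 + 19752 = 334215937/16921 ≈ 19752.)
r + b(54) = 334215937/16921 + 54*(77 + 13*54² + 1002*54) = 334215937/16921 + 54*(77 + 13*2916 + 54108) = 334215937/16921 + 54*(77 + 37908 + 54108) = 334215937/16921 + 54*92093 = 334215937/16921 + 4973022 = 84482721199/16921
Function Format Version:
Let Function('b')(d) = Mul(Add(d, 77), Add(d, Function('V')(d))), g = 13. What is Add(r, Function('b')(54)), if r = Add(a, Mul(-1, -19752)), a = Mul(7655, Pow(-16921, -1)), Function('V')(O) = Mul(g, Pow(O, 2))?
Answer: Rational(84482721199, 16921) ≈ 4.9928e+6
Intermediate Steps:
Function('V')(O) = Mul(13, Pow(O, 2))
Function('b')(d) = Mul(Add(77, d), Add(d, Mul(13, Pow(d, 2)))) (Function('b')(d) = Mul(Add(d, 77), Add(d, Mul(13, Pow(d, 2)))) = Mul(Add(77, d), Add(d, Mul(13, Pow(d, 2)))))
a = Rational(-7655, 16921) (a = Mul(7655, Rational(-1, 16921)) = Rational(-7655, 16921) ≈ -0.45240)
r = Rational(334215937, 16921) (r = Add(Rational(-7655, 16921), Mul(-1, -19752)) = Add(Rational(-7655, 16921), 19752) = Rational(334215937, 16921) ≈ 19752.)
Add(r, Function('b')(54)) = Add(Rational(334215937, 16921), Mul(54, Add(77, Mul(13, Pow(54, 2)), Mul(1002, 54)))) = Add(Rational(334215937, 16921), Mul(54, Add(77, Mul(13, 2916), 54108))) = Add(Rational(334215937, 16921), Mul(54, Add(77, 37908, 54108))) = Add(Rational(334215937, 16921), Mul(54, 92093)) = Add(Rational(334215937, 16921), 4973022) = Rational(84482721199, 16921)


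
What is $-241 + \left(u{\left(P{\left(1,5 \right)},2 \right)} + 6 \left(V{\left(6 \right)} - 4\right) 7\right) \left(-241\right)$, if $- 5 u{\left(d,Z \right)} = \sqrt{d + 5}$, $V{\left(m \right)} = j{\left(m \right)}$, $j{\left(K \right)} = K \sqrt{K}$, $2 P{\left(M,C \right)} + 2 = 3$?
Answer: $40247 - 60732 \sqrt{6} + \frac{241 \sqrt{22}}{10} \approx -1.084 \cdot 10^{5}$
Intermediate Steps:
$P{\left(M,C \right)} = \frac{1}{2}$ ($P{\left(M,C \right)} = -1 + \frac{1}{2} \cdot 3 = -1 + \frac{3}{2} = \frac{1}{2}$)
$j{\left(K \right)} = K^{\frac{3}{2}}$
$V{\left(m \right)} = m^{\frac{3}{2}}$
$u{\left(d,Z \right)} = - \frac{\sqrt{5 + d}}{5}$ ($u{\left(d,Z \right)} = - \frac{\sqrt{d + 5}}{5} = - \frac{\sqrt{5 + d}}{5}$)
$-241 + \left(u{\left(P{\left(1,5 \right)},2 \right)} + 6 \left(V{\left(6 \right)} - 4\right) 7\right) \left(-241\right) = -241 + \left(- \frac{\sqrt{5 + \frac{1}{2}}}{5} + 6 \left(6^{\frac{3}{2}} - 4\right) 7\right) \left(-241\right) = -241 + \left(- \frac{\sqrt{\frac{11}{2}}}{5} + 6 \left(6 \sqrt{6} - 4\right) 7\right) \left(-241\right) = -241 + \left(- \frac{\frac{1}{2} \sqrt{22}}{5} + 6 \left(-4 + 6 \sqrt{6}\right) 7\right) \left(-241\right) = -241 + \left(- \frac{\sqrt{22}}{10} + \left(-24 + 36 \sqrt{6}\right) 7\right) \left(-241\right) = -241 + \left(- \frac{\sqrt{22}}{10} - \left(168 - 252 \sqrt{6}\right)\right) \left(-241\right) = -241 + \left(-168 + 252 \sqrt{6} - \frac{\sqrt{22}}{10}\right) \left(-241\right) = -241 + \left(40488 - 60732 \sqrt{6} + \frac{241 \sqrt{22}}{10}\right) = 40247 - 60732 \sqrt{6} + \frac{241 \sqrt{22}}{10}$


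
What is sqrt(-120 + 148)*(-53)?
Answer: -106*sqrt(7) ≈ -280.45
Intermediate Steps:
sqrt(-120 + 148)*(-53) = sqrt(28)*(-53) = (2*sqrt(7))*(-53) = -106*sqrt(7)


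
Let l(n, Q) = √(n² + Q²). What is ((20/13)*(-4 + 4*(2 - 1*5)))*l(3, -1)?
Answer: -320*√10/13 ≈ -77.841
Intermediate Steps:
l(n, Q) = √(Q² + n²)
((20/13)*(-4 + 4*(2 - 1*5)))*l(3, -1) = ((20/13)*(-4 + 4*(2 - 1*5)))*√((-1)² + 3²) = ((20*(1/13))*(-4 + 4*(2 - 5)))*√(1 + 9) = (20*(-4 + 4*(-3))/13)*√10 = (20*(-4 - 12)/13)*√10 = ((20/13)*(-16))*√10 = -320*√10/13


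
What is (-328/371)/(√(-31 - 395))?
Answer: 164*I*√426/79023 ≈ 0.042835*I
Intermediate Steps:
(-328/371)/(√(-31 - 395)) = (-328*1/371)/(√(-426)) = -328*(-I*√426/426)/371 = -(-164)*I*√426/79023 = 164*I*√426/79023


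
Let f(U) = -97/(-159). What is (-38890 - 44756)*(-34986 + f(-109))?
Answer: 155098560114/53 ≈ 2.9264e+9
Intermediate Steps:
f(U) = 97/159 (f(U) = -97*(-1/159) = 97/159)
(-38890 - 44756)*(-34986 + f(-109)) = (-38890 - 44756)*(-34986 + 97/159) = -83646*(-5562677/159) = 155098560114/53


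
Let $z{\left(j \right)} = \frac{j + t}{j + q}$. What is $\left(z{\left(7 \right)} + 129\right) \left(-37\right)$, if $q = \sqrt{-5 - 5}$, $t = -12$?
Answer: $\frac{37 \left(- 129 \sqrt{10} + 898 i\right)}{\sqrt{10} - 7 i} \approx -4751.1 - 9.9156 i$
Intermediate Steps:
$q = i \sqrt{10}$ ($q = \sqrt{-10} = i \sqrt{10} \approx 3.1623 i$)
$z{\left(j \right)} = \frac{-12 + j}{j + i \sqrt{10}}$ ($z{\left(j \right)} = \frac{j - 12}{j + i \sqrt{10}} = \frac{-12 + j}{j + i \sqrt{10}}$)
$\left(z{\left(7 \right)} + 129\right) \left(-37\right) = \left(\frac{-12 + 7}{7 + i \sqrt{10}} + 129\right) \left(-37\right) = \left(\frac{1}{7 + i \sqrt{10}} \left(-5\right) + 129\right) \left(-37\right) = \left(- \frac{5}{7 + i \sqrt{10}} + 129\right) \left(-37\right) = \left(129 - \frac{5}{7 + i \sqrt{10}}\right) \left(-37\right) = -4773 + \frac{185}{7 + i \sqrt{10}}$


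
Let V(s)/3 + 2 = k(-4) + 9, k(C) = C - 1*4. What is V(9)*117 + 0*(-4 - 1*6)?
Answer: -351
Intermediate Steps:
k(C) = -4 + C (k(C) = C - 4 = -4 + C)
V(s) = -3 (V(s) = -6 + 3*((-4 - 4) + 9) = -6 + 3*(-8 + 9) = -6 + 3*1 = -6 + 3 = -3)
V(9)*117 + 0*(-4 - 1*6) = -3*117 + 0*(-4 - 1*6) = -351 + 0*(-4 - 6) = -351 + 0*(-10) = -351 + 0 = -351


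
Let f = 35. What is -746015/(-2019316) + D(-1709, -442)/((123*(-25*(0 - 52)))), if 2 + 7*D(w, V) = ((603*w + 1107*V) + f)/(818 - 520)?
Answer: 196926455106/539700063175 ≈ 0.36488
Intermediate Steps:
D(w, V) = -561/2086 + 603*w/2086 + 1107*V/2086 (D(w, V) = -2/7 + (((603*w + 1107*V) + 35)/(818 - 520))/7 = -2/7 + ((35 + 603*w + 1107*V)/298)/7 = -2/7 + ((35 + 603*w + 1107*V)*(1/298))/7 = -2/7 + (35/298 + 603*w/298 + 1107*V/298)/7 = -2/7 + (5/298 + 603*w/2086 + 1107*V/2086) = -561/2086 + 603*w/2086 + 1107*V/2086)
-746015/(-2019316) + D(-1709, -442)/((123*(-25*(0 - 52)))) = -746015/(-2019316) + (-561/2086 + (603/2086)*(-1709) + (1107/2086)*(-442))/((123*(-25*(0 - 52)))) = -746015*(-1/2019316) + (-561/2086 - 1030527/2086 - 244647/1043)/((123*(-25*(-52)))) = 746015/2019316 - 760191/(1043*(123*1300)) = 746015/2019316 - 760191/1043/159900 = 746015/2019316 - 760191/1043*1/159900 = 746015/2019316 - 253397/55591900 = 196926455106/539700063175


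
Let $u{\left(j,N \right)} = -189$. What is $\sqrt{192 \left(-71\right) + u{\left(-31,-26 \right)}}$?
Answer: $i \sqrt{13821} \approx 117.56 i$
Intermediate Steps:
$\sqrt{192 \left(-71\right) + u{\left(-31,-26 \right)}} = \sqrt{192 \left(-71\right) - 189} = \sqrt{-13632 - 189} = \sqrt{-13821} = i \sqrt{13821}$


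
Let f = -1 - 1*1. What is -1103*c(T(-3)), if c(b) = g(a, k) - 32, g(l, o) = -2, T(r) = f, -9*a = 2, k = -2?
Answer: 37502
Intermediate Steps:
a = -2/9 (a = -1/9*2 = -2/9 ≈ -0.22222)
f = -2 (f = -1 - 1 = -2)
T(r) = -2
c(b) = -34 (c(b) = -2 - 32 = -34)
-1103*c(T(-3)) = -1103*(-34) = 37502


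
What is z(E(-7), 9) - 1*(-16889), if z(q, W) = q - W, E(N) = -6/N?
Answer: 118166/7 ≈ 16881.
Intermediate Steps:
z(E(-7), 9) - 1*(-16889) = (-6/(-7) - 1*9) - 1*(-16889) = (-6*(-⅐) - 9) + 16889 = (6/7 - 9) + 16889 = -57/7 + 16889 = 118166/7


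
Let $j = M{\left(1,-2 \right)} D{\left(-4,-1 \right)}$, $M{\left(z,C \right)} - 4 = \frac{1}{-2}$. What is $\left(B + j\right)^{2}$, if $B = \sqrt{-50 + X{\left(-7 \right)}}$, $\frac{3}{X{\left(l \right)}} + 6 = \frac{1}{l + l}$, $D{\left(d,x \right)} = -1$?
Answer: $\frac{\left(595 - 4 i \sqrt{91205}\right)^{2}}{28900} \approx -38.244 - 49.741 i$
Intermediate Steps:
$M{\left(z,C \right)} = \frac{7}{2}$ ($M{\left(z,C \right)} = 4 + \frac{1}{-2} = 4 - \frac{1}{2} = \frac{7}{2}$)
$X{\left(l \right)} = \frac{3}{-6 + \frac{1}{2 l}}$ ($X{\left(l \right)} = \frac{3}{-6 + \frac{1}{l + l}} = \frac{3}{-6 + \frac{1}{2 l}}$)
$B = \frac{2 i \sqrt{91205}}{85}$ ($B = \sqrt{-50 - - \frac{42}{-1 + 12 \left(-7\right)}} = \sqrt{-50 - - \frac{42}{-1 - 84}} = \sqrt{-50 - - \frac{42}{-85}} = \sqrt{-50 - \left(-42\right) \left(- \frac{1}{85}\right)} = \sqrt{-50 - \frac{42}{85}} = \sqrt{- \frac{4292}{85}} = \frac{2 i \sqrt{91205}}{85} \approx 7.1059 i$)
$j = - \frac{7}{2}$ ($j = \frac{7}{2} \left(-1\right) = - \frac{7}{2} \approx -3.5$)
$\left(B + j\right)^{2} = \left(\frac{2 i \sqrt{91205}}{85} - \frac{7}{2}\right)^{2} = \left(- \frac{7}{2} + \frac{2 i \sqrt{91205}}{85}\right)^{2}$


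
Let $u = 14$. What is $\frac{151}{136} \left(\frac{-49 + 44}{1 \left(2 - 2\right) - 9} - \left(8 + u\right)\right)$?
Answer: $- \frac{29143}{1224} \approx -23.81$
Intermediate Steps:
$\frac{151}{136} \left(\frac{-49 + 44}{1 \left(2 - 2\right) - 9} - \left(8 + u\right)\right) = \frac{151}{136} \left(\frac{-49 + 44}{1 \left(2 - 2\right) - 9} - 22\right) = 151 \cdot \frac{1}{136} \left(- \frac{5}{1 \cdot 0 - 9} - 22\right) = \frac{151 \left(- \frac{5}{0 - 9} - 22\right)}{136} = \frac{151 \left(- \frac{5}{-9} - 22\right)}{136} = \frac{151 \left(\left(-5\right) \left(- \frac{1}{9}\right) - 22\right)}{136} = \frac{151 \left(\frac{5}{9} - 22\right)}{136} = \frac{151}{136} \left(- \frac{193}{9}\right) = - \frac{29143}{1224}$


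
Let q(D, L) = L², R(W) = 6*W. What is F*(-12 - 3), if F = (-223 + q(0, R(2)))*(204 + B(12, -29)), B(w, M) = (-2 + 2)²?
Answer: 241740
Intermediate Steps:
B(w, M) = 0 (B(w, M) = 0² = 0)
F = -16116 (F = (-223 + (6*2)²)*(204 + 0) = (-223 + 12²)*204 = (-223 + 144)*204 = -79*204 = -16116)
F*(-12 - 3) = -16116*(-12 - 3) = -16116*(-15) = 241740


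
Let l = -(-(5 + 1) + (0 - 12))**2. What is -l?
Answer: 324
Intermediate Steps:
l = -324 (l = -(-1*6 - 12)**2 = -(-6 - 12)**2 = -1*(-18)**2 = -1*324 = -324)
-l = -1*(-324) = 324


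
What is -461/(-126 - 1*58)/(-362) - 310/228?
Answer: -5188397/3796656 ≈ -1.3666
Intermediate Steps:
-461/(-126 - 1*58)/(-362) - 310/228 = -461/(-126 - 58)*(-1/362) - 310*1/228 = -461/(-184)*(-1/362) - 155/114 = -461*(-1/184)*(-1/362) - 155/114 = (461/184)*(-1/362) - 155/114 = -461/66608 - 155/114 = -5188397/3796656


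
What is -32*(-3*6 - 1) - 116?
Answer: 492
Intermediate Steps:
-32*(-3*6 - 1) - 116 = -32*(-18 - 1) - 116 = -32*(-19) - 116 = 608 - 116 = 492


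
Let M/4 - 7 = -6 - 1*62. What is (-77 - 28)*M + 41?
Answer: 25661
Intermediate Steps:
M = -244 (M = 28 + 4*(-6 - 1*62) = 28 + 4*(-6 - 62) = 28 + 4*(-68) = 28 - 272 = -244)
(-77 - 28)*M + 41 = (-77 - 28)*(-244) + 41 = -105*(-244) + 41 = 25620 + 41 = 25661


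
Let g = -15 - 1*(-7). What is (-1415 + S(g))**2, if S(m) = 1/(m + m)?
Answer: 512614881/256 ≈ 2.0024e+6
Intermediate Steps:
g = -8 (g = -15 + 7 = -8)
S(m) = 1/(2*m)
(-1415 + S(g))**2 = (-1415 + (1/2)/(-8))**2 = (-1415 + (1/2)*(-1/8))**2 = (-1415 - 1/16)**2 = (-22641/16)**2 = 512614881/256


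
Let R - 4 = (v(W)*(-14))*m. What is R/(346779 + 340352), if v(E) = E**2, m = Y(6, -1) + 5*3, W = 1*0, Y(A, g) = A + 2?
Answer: 4/687131 ≈ 5.8213e-6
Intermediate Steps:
Y(A, g) = 2 + A
W = 0
m = 23 (m = (2 + 6) + 5*3 = 8 + 15 = 23)
R = 4 (R = 4 + (0**2*(-14))*23 = 4 + (0*(-14))*23 = 4 + 0*23 = 4 + 0 = 4)
R/(346779 + 340352) = 4/(346779 + 340352) = 4/687131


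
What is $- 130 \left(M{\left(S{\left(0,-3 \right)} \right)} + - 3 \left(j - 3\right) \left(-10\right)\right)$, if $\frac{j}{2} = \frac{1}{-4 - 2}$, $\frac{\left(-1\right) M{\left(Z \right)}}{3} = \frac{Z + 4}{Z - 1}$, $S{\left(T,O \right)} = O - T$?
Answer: $\frac{25805}{2} \approx 12903.0$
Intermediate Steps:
$M{\left(Z \right)} = - \frac{3 \left(4 + Z\right)}{-1 + Z}$ ($M{\left(Z \right)} = - 3 \frac{Z + 4}{Z - 1} = - 3 \frac{4 + Z}{-1 + Z} = - \frac{3 \left(4 + Z\right)}{-1 + Z}$)
$j = - \frac{1}{3}$ ($j = \frac{2}{-4 - 2} = \frac{2}{-6} = 2 \left(- \frac{1}{6}\right) = - \frac{1}{3} \approx -0.33333$)
$- 130 \left(M{\left(S{\left(0,-3 \right)} \right)} + - 3 \left(j - 3\right) \left(-10\right)\right) = - 130 \left(\frac{3 \left(-4 - \left(-3 - 0\right)\right)}{-1 - 3} + - 3 \left(- \frac{1}{3} - 3\right) \left(-10\right)\right) = - 130 \left(\frac{3 \left(-4 - \left(-3 + 0\right)\right)}{-1 + \left(-3 + 0\right)} + \left(-3\right) \left(- \frac{10}{3}\right) \left(-10\right)\right) = - 130 \left(\frac{3 \left(-4 - -3\right)}{-1 - 3} + 10 \left(-10\right)\right) = - 130 \left(\frac{3 \left(-4 + 3\right)}{-4} - 100\right) = - 130 \left(3 \left(- \frac{1}{4}\right) \left(-1\right) - 100\right) = - 130 \left(\frac{3}{4} - 100\right) = \left(-130\right) \left(- \frac{397}{4}\right) = \frac{25805}{2}$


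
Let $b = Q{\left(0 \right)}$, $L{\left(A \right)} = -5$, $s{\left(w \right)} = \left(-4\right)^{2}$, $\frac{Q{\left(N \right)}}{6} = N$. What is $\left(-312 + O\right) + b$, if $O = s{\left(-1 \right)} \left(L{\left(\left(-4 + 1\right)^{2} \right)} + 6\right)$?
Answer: $-296$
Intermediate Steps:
$Q{\left(N \right)} = 6 N$
$s{\left(w \right)} = 16$
$b = 0$ ($b = 6 \cdot 0 = 0$)
$O = 16$ ($O = 16 \left(-5 + 6\right) = 16 \cdot 1 = 16$)
$\left(-312 + O\right) + b = \left(-312 + 16\right) + 0 = -296 + 0 = -296$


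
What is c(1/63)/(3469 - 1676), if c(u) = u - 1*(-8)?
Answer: 505/112959 ≈ 0.0044706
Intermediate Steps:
c(u) = 8 + u (c(u) = u + 8 = 8 + u)
c(1/63)/(3469 - 1676) = (8 + 1/63)/(3469 - 1676) = (8 + 1/63)/1793 = (505/63)*(1/1793) = 505/112959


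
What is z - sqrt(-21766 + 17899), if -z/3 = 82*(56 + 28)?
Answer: -20664 - I*sqrt(3867) ≈ -20664.0 - 62.185*I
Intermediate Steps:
z = -20664 (z = -246*(56 + 28) = -246*84 = -3*6888 = -20664)
z - sqrt(-21766 + 17899) = -20664 - sqrt(-21766 + 17899) = -20664 - sqrt(-3867) = -20664 - I*sqrt(3867)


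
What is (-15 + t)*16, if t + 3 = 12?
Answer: -96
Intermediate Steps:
t = 9 (t = -3 + 12 = 9)
(-15 + t)*16 = (-15 + 9)*16 = -6*16 = -96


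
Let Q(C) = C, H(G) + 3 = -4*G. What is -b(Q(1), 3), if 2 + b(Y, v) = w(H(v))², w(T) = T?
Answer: -223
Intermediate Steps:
H(G) = -3 - 4*G
b(Y, v) = -2 + (-3 - 4*v)²
-b(Q(1), 3) = -(-2 + (3 + 4*3)²) = -(-2 + (3 + 12)²) = -(-2 + 15²) = -(-2 + 225) = -1*223 = -223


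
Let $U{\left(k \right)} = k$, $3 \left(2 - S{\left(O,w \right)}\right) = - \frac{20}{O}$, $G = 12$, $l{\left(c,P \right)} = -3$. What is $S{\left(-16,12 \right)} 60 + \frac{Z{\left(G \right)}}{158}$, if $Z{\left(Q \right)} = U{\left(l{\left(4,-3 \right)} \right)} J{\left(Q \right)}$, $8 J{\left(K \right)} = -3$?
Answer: $\frac{120089}{1264} \approx 95.007$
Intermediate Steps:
$S{\left(O,w \right)} = 2 + \frac{20}{3 O}$ ($S{\left(O,w \right)} = 2 - \frac{\left(-20\right) \frac{1}{O}}{3} = 2 + \frac{20}{3 O}$)
$J{\left(K \right)} = - \frac{3}{8}$ ($J{\left(K \right)} = \frac{1}{8} \left(-3\right) = - \frac{3}{8}$)
$Z{\left(Q \right)} = \frac{9}{8}$ ($Z{\left(Q \right)} = \left(-3\right) \left(- \frac{3}{8}\right) = \frac{9}{8}$)
$S{\left(-16,12 \right)} 60 + \frac{Z{\left(G \right)}}{158} = \left(2 + \frac{20}{3 \left(-16\right)}\right) 60 + \frac{9}{8 \cdot 158} = \left(2 + \frac{20}{3} \left(- \frac{1}{16}\right)\right) 60 + \frac{9}{8} \cdot \frac{1}{158} = \left(2 - \frac{5}{12}\right) 60 + \frac{9}{1264} = \frac{19}{12} \cdot 60 + \frac{9}{1264} = 95 + \frac{9}{1264} = \frac{120089}{1264}$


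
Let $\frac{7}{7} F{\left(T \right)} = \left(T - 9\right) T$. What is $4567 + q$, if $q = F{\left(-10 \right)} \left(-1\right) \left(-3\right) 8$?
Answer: $9127$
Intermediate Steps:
$F{\left(T \right)} = T \left(-9 + T\right)$ ($F{\left(T \right)} = \left(T - 9\right) T = \left(-9 + T\right) T = T \left(-9 + T\right)$)
$q = 4560$ ($q = - 10 \left(-9 - 10\right) \left(-1\right) \left(-3\right) 8 = \left(-10\right) \left(-19\right) 3 \cdot 8 = 190 \cdot 24 = 4560$)
$4567 + q = 4567 + 4560 = 9127$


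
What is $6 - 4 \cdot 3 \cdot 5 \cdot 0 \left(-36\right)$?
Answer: $0$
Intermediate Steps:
$6 - 4 \cdot 3 \cdot 5 \cdot 0 \left(-36\right) = 6 \left(-4\right) 15 \cdot 0 \left(-36\right) = 6 \left(\left(-60\right) 0\right) \left(-36\right) = 6 \cdot 0 \left(-36\right) = 0 \left(-36\right) = 0$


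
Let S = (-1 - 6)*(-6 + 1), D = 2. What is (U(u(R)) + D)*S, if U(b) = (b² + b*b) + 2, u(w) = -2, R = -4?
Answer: 420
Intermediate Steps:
U(b) = 2 + 2*b² (U(b) = (b² + b²) + 2 = 2*b² + 2 = 2 + 2*b²)
S = 35 (S = -7*(-5) = 35)
(U(u(R)) + D)*S = ((2 + 2*(-2)²) + 2)*35 = ((2 + 2*4) + 2)*35 = ((2 + 8) + 2)*35 = (10 + 2)*35 = 12*35 = 420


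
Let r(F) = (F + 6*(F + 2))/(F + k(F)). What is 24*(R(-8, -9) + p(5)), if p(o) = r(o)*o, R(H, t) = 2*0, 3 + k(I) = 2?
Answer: 1410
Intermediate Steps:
k(I) = -1 (k(I) = -3 + 2 = -1)
R(H, t) = 0
r(F) = (12 + 7*F)/(-1 + F) (r(F) = (F + 6*(F + 2))/(F - 1) = (F + 6*(2 + F))/(-1 + F) = (F + (12 + 6*F))/(-1 + F) = (12 + 7*F)/(-1 + F))
p(o) = o*(12 + 7*o)/(-1 + o) (p(o) = ((12 + 7*o)/(-1 + o))*o = o*(12 + 7*o)/(-1 + o))
24*(R(-8, -9) + p(5)) = 24*(0 + 5*(12 + 7*5)/(-1 + 5)) = 24*(0 + 5*(12 + 35)/4) = 24*(0 + 5*(1/4)*47) = 24*(0 + 235/4) = 24*(235/4) = 1410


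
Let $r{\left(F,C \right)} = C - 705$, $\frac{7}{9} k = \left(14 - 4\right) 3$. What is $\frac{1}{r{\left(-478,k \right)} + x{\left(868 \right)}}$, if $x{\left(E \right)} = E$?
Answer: $\frac{7}{1411} \approx 0.004961$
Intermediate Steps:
$k = \frac{270}{7}$ ($k = \frac{9 \left(14 - 4\right) 3}{7} = \frac{9 \cdot 10 \cdot 3}{7} = \frac{9}{7} \cdot 30 = \frac{270}{7} \approx 38.571$)
$r{\left(F,C \right)} = -705 + C$
$\frac{1}{r{\left(-478,k \right)} + x{\left(868 \right)}} = \frac{1}{\left(-705 + \frac{270}{7}\right) + 868} = \frac{1}{- \frac{4665}{7} + 868} = \frac{1}{\frac{1411}{7}} = \frac{7}{1411}$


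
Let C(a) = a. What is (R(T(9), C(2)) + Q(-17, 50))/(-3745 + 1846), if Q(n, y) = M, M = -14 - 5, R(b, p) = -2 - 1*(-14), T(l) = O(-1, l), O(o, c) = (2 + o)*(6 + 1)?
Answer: 7/1899 ≈ 0.0036862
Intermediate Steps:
O(o, c) = 14 + 7*o (O(o, c) = (2 + o)*7 = 14 + 7*o)
T(l) = 7 (T(l) = 14 + 7*(-1) = 14 - 7 = 7)
R(b, p) = 12 (R(b, p) = -2 + 14 = 12)
M = -19
Q(n, y) = -19
(R(T(9), C(2)) + Q(-17, 50))/(-3745 + 1846) = (12 - 19)/(-3745 + 1846) = -7/(-1899) = -7*(-1/1899) = 7/1899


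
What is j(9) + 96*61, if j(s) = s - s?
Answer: 5856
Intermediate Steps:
j(s) = 0
j(9) + 96*61 = 0 + 96*61 = 0 + 5856 = 5856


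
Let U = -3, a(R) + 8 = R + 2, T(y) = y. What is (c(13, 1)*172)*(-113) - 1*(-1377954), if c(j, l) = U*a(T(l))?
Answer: 1086414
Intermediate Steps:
a(R) = -6 + R (a(R) = -8 + (R + 2) = -8 + (2 + R) = -6 + R)
c(j, l) = 18 - 3*l (c(j, l) = -3*(-6 + l) = 18 - 3*l)
(c(13, 1)*172)*(-113) - 1*(-1377954) = ((18 - 3*1)*172)*(-113) - 1*(-1377954) = ((18 - 3)*172)*(-113) + 1377954 = (15*172)*(-113) + 1377954 = 2580*(-113) + 1377954 = -291540 + 1377954 = 1086414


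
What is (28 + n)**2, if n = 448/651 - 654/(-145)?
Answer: 200419173124/181845225 ≈ 1102.1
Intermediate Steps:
n = 70102/13485 (n = 448*(1/651) - 654*(-1/145) = 64/93 + 654/145 = 70102/13485 ≈ 5.1985)
(28 + n)**2 = (28 + 70102/13485)**2 = (447682/13485)**2 = 200419173124/181845225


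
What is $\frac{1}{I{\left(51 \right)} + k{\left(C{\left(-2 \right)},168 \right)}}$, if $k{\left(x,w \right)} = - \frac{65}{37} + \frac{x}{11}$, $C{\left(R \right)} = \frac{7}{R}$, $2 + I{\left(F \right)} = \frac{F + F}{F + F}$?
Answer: $- \frac{814}{2503} \approx -0.32521$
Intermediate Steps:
$I{\left(F \right)} = -1$ ($I{\left(F \right)} = -2 + \frac{F + F}{F + F} = -2 + \frac{2 F}{2 F} = -2 + 2 F \frac{1}{2 F} = -2 + 1 = -1$)
$k{\left(x,w \right)} = - \frac{65}{37} + \frac{x}{11}$ ($k{\left(x,w \right)} = \left(-65\right) \frac{1}{37} + x \frac{1}{11} = - \frac{65}{37} + \frac{x}{11}$)
$\frac{1}{I{\left(51 \right)} + k{\left(C{\left(-2 \right)},168 \right)}} = \frac{1}{-1 - \left(\frac{65}{37} - \frac{7 \frac{1}{-2}}{11}\right)} = \frac{1}{-1 - \left(\frac{65}{37} - \frac{7 \left(- \frac{1}{2}\right)}{11}\right)} = \frac{1}{-1 + \left(- \frac{65}{37} + \frac{1}{11} \left(- \frac{7}{2}\right)\right)} = \frac{1}{-1 - \frac{1689}{814}} = \frac{1}{- \frac{2503}{814}} = - \frac{814}{2503}$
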